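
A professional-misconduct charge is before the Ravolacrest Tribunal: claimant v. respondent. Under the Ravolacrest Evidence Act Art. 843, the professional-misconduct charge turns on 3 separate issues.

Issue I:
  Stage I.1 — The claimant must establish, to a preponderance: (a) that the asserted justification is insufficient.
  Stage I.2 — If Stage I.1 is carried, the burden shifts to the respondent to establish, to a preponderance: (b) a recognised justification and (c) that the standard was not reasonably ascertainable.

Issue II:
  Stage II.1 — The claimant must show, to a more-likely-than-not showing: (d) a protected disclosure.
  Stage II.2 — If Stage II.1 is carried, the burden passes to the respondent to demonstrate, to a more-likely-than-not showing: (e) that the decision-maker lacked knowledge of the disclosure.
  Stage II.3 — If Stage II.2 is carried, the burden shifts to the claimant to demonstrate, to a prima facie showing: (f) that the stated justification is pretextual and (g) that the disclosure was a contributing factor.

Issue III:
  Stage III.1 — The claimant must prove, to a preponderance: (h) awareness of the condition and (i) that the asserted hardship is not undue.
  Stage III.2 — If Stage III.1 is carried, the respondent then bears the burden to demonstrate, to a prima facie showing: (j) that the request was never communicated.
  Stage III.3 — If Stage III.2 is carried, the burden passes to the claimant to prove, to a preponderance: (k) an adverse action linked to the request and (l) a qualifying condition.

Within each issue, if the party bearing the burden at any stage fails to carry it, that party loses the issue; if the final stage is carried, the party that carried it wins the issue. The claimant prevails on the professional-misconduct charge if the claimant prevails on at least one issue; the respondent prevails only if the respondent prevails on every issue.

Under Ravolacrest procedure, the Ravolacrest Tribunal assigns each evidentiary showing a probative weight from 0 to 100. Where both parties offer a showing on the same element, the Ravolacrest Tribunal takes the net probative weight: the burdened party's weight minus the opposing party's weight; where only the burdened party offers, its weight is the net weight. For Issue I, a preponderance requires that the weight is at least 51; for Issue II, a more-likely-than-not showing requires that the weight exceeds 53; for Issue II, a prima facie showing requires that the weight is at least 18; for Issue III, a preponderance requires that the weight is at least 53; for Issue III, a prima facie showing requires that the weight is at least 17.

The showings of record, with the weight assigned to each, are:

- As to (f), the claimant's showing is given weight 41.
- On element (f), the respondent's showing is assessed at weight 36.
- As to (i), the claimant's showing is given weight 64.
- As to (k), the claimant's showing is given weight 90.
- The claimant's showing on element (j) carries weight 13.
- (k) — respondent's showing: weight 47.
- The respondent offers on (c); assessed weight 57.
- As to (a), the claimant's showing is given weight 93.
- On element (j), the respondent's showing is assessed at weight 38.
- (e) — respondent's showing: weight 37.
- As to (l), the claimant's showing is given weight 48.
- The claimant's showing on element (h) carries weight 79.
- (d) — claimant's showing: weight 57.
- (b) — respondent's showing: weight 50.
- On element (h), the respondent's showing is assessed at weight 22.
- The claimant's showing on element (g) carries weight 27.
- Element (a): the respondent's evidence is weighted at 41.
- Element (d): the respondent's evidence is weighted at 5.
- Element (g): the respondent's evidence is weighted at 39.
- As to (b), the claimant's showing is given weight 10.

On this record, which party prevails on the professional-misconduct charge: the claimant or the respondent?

claimant

— Issue I —
Stage I.1 — burden on claimant; standard: a preponderance (weight is at least 51).
    (a): 93 − 41 = 52 ≥ 51 [met]
  All elements met. The burden passes to the respondent.
Stage I.2 — burden on respondent; standard: a preponderance (weight is at least 51).
    (b): 50 − 10 = 40 < 51 [not met]
    (c): 57 ≥ 51 [met]
  Stage I.2 not carried; the respondent fails its burden.
The analysis ends at Stage I.2; the claimant prevails on this issue.
— Issue II —
At Stage II.1 the claimant must meet a more-likely-than-not showing (weight exceeds 53): on (d) the weight is 57 less the opposing 5 gives net 52, ≤ 53, so (d) does not meet the standard.
  Not every element is met, so the claimant fails to carry Stage II.1.
The analysis ends at Stage II.1; the respondent prevails on this issue.
— Issue III —
Stage III.1 — burden on claimant; standard: a preponderance (weight is at least 53).
    (h): 79 − 22 = 57 ≥ 53 [met]
    (i): 64 ≥ 53 [met]
  Stage III.1 carried; the burden shifts to the respondent.
Stage III.2 — burden on respondent; standard: a prima facie showing (weight is at least 17).
    (j): 38 − 13 = 25 ≥ 17 [met]
  All elements met. The burden passes to the claimant.
Stage III.3 — burden on claimant; standard: a preponderance (weight is at least 53).
    (k): 90 − 47 = 43 < 53 [not met]
    (l): 48 < 53 [not met]
  The claimant does not carry Stage III.3.
The analysis ends at Stage III.3; the respondent prevails on this issue.
Per-issue: Issue I → claimant; Issue II → respondent; Issue III → respondent. The claimant must prevail on at least one issue; overall, the claimant prevails.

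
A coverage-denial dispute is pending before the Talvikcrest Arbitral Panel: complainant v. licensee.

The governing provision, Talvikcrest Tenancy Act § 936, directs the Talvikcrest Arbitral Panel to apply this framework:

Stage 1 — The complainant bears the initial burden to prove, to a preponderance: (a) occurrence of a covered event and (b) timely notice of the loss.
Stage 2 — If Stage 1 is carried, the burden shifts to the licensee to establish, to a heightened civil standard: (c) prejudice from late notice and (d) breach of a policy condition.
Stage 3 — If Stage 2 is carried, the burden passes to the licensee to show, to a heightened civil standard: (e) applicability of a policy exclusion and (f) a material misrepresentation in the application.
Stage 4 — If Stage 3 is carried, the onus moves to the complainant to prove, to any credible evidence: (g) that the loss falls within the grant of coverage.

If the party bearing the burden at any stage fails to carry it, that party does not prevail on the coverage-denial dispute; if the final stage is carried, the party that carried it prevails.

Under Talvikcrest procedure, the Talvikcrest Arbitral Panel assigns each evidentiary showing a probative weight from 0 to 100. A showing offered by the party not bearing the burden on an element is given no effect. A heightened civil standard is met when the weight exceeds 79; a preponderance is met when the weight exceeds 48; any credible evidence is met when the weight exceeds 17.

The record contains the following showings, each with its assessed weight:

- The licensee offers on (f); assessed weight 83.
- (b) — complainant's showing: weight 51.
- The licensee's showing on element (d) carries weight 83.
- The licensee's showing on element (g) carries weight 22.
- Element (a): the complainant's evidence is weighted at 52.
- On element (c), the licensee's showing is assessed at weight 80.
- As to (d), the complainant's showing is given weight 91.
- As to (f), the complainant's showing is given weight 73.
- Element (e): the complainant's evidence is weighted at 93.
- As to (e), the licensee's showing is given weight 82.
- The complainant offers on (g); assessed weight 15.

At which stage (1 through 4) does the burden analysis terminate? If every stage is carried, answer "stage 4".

At Stage 1 the complainant must meet a preponderance (weight exceeds 48): on (a) the weight is 52, > 48, so (a) meets the standard; on (b) the weight is 51, > 48, so (b) meets the standard.
  All elements met. The burden passes to the licensee.
At Stage 2 the licensee must meet a heightened civil standard (weight exceeds 79): on (c) the weight is 80, which does exceed 79, so (c) meets the standard; on (d) the weight is 83 (the complainant's 91 is given no effect), which does exceed 79, so (d) meets the standard.
  All elements met. The licensee retains the burden for Stage 3.
At Stage 3 the licensee must meet a heightened civil standard (weight exceeds 79): on (e) the weight is 82 (the complainant's 93 is given no effect), > 79, so (e) meets the standard; on (f) the weight is 83 (the complainant's 73 is given no effect), > 79, so (f) meets the standard.
  Stage 3 carried; the burden shifts to the complainant.
At Stage 4 the complainant must meet any credible evidence (weight exceeds 17): on (g) the weight is 15 (the licensee's 22 is given no effect), which does not exceed 17, so (g) does not meet the standard.
  Not every element is met, so the complainant fails to carry Stage 4.
So the licensee prevails.

stage 4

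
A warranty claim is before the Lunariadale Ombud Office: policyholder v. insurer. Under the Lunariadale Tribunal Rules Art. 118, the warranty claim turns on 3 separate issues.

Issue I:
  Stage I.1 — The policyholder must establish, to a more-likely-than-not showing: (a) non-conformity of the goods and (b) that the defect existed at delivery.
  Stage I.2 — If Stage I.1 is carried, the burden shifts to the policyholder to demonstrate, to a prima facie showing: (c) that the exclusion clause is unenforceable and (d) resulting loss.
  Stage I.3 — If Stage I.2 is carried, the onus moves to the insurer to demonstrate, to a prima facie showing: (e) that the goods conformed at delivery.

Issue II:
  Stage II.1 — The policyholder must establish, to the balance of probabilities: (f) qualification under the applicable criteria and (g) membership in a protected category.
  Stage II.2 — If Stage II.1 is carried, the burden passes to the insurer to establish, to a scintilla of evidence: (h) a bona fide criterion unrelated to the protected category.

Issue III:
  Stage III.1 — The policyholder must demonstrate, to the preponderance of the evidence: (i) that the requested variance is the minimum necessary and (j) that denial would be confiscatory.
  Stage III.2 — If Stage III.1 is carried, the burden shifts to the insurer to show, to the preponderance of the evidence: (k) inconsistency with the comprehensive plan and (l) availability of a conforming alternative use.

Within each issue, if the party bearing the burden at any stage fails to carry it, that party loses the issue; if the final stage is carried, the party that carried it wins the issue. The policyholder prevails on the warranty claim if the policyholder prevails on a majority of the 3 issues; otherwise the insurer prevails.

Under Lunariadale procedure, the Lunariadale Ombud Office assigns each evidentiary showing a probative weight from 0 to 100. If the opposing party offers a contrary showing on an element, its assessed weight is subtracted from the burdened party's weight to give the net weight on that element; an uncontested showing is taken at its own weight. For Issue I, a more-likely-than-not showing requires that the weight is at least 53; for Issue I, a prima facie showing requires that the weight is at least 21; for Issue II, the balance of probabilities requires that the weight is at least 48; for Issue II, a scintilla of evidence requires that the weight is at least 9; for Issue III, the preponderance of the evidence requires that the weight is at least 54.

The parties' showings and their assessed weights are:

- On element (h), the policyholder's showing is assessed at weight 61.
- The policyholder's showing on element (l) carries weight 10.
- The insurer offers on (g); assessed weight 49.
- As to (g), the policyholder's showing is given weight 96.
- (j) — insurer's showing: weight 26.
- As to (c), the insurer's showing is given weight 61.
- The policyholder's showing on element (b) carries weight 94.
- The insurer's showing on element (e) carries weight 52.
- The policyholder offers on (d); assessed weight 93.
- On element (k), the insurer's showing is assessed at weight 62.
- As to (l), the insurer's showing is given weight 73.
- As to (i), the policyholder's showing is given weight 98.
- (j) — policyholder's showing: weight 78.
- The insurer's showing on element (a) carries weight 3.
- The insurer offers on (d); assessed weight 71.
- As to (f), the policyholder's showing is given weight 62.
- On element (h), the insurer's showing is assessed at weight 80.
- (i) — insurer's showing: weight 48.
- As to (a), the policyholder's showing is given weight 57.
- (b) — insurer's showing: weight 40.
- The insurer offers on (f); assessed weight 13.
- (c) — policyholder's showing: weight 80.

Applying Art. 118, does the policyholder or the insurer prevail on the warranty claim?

— Issue I —
At Stage I.1 the policyholder must meet a more-likely-than-not showing (weight is at least 53): on (a) the weight is 57 less the opposing 3 gives net 54, ≥ 53, so (a) meets the standard; on (b) the weight is 94 less the opposing 40 gives net 54, which does reach 53, so (b) meets the standard.
  Stage I.1 is satisfied; the policyholder continues to bear the burden.
At Stage I.2 the policyholder must meet a prima facie showing (weight is at least 21): on (c) the weight is 80 less the opposing 61 gives net 19, which does not reach 21, so (c) does not meet the standard; on (d) the weight is 93 less the opposing 71 gives net 22, ≥ 21, so (d) meets the standard.
  Not every element is met, so the policyholder fails to carry Stage I.2.
The analysis ends at Stage I.2; the insurer prevails on this issue.
— Issue II —
Stage II.1 (policyholder, the balance of probabilities, weight is at least 48): (f) net 62−13=49 ≥ 48 — meets; (g) net 96−49=47 < 48 — fails.
  Not every element is met, so the policyholder fails to carry Stage II.1.
So the insurer prevails on this issue.
— Issue III —
At Stage III.1 the policyholder must meet the preponderance of the evidence (weight is at least 54): on (i) the weight is 98 less the opposing 48 gives net 50, < 54, so (i) does not meet the standard; on (j) the weight is 78 less the opposing 26 gives net 52, < 54, so (j) does not meet the standard.
  Stage III.1 not carried; the policyholder fails its burden.
The insurer prevails on this issue.
Per-issue: Issue I → insurer; Issue II → insurer; Issue III → insurer. The policyholder must prevail on a majority of issues; overall, the insurer prevails.

insurer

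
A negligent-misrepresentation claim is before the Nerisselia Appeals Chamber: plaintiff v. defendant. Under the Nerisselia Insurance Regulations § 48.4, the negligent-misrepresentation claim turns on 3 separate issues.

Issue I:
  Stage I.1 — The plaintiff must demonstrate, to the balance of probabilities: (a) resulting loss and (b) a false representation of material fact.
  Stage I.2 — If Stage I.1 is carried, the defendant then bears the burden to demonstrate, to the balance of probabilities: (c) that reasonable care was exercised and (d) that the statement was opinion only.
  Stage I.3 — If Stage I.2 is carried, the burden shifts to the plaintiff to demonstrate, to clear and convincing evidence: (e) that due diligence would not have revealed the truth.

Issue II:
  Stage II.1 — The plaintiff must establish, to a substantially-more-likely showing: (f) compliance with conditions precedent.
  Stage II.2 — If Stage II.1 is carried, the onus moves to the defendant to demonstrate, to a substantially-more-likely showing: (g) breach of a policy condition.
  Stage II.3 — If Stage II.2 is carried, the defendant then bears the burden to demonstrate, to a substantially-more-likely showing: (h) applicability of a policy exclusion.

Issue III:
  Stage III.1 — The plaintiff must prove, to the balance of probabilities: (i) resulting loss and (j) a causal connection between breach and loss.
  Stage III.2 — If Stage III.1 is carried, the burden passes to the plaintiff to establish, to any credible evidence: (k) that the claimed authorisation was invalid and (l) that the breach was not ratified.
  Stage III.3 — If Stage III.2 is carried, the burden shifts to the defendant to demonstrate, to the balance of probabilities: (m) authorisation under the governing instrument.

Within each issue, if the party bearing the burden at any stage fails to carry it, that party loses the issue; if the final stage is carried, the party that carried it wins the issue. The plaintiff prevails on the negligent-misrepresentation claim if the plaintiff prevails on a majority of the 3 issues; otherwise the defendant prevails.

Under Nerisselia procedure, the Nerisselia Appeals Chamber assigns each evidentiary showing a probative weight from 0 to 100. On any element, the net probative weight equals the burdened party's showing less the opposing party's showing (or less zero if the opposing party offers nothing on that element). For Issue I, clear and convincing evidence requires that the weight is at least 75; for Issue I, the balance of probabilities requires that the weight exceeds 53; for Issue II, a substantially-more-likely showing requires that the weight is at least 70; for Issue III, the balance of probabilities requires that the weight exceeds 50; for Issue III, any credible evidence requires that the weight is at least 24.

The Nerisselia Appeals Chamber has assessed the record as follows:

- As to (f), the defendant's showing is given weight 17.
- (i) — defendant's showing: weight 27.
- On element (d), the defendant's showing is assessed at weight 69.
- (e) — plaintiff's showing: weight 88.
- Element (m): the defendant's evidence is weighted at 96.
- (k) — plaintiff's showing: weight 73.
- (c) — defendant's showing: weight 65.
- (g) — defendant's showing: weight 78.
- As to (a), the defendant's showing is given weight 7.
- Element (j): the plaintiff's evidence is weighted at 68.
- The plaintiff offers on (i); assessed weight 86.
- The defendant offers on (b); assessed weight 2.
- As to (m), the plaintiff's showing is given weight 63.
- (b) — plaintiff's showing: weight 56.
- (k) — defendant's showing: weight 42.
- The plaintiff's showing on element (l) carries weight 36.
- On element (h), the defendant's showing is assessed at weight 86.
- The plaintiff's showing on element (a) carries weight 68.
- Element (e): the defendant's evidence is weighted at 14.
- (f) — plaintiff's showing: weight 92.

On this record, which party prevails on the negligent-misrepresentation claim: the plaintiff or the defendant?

defendant

— Issue I —
Stage I.1 — burden on plaintiff; standard: the balance of probabilities (weight exceeds 53).
    (a): 68 − 7 = 61 > 53 [met]
    (b): 56 − 2 = 54 > 53 [met]
  All elements met. The burden passes to the defendant.
Stage I.2 — burden on defendant; standard: the balance of probabilities (weight exceeds 53).
    (c): 65 > 53 [met]
    (d): 69 > 53 [met]
  The defendant carries Stage I.2; the plaintiff now bears the burden.
Stage I.3 — burden on plaintiff; standard: clear and convincing evidence (weight is at least 75).
    (e): 88 − 14 = 74 < 75 [not met]
  The plaintiff does not carry Stage I.3.
The defendant prevails on this issue.
— Issue II —
Stage II.1 (plaintiff, a substantially-more-likely showing, weight is at least 70): (f) net 92−17=75 ≥ 70 — meets.
  All elements met. The burden passes to the defendant.
Stage II.2 (defendant, a substantially-more-likely showing, weight is at least 70): (g) 78 ≥ 70 — meets.
  All elements met. The defendant retains the burden for Stage II.3.
Stage II.3 (defendant, a substantially-more-likely showing, weight is at least 70): (h) 86 ≥ 70 — meets.
  Stage II.3 carried; the final stage is satisfied.
All stages carried — the defendant prevails on this issue.
— Issue III —
Stage III.1 (plaintiff, the balance of probabilities, weight exceeds 50): (i) net 86−27=59 > 50 — meets; (j) 68 > 50 — meets.
  Stage III.1 is satisfied; the plaintiff continues to bear the burden.
Stage III.2 (plaintiff, any credible evidence, weight is at least 24): (k) net 73−42=31 ≥ 24 — meets; (l) 36 ≥ 24 — meets.
  Stage III.2 is satisfied; the onus moves to the defendant.
Stage III.3 (defendant, the balance of probabilities, weight exceeds 50): (m) net 96−63=33 ≤ 50 — fails.
  Not every element is met, so the defendant fails to carry Stage III.3.
The plaintiff prevails on this issue.
Per-issue: Issue I → defendant; Issue II → defendant; Issue III → plaintiff. The plaintiff must prevail on a majority of issues; overall, the defendant prevails.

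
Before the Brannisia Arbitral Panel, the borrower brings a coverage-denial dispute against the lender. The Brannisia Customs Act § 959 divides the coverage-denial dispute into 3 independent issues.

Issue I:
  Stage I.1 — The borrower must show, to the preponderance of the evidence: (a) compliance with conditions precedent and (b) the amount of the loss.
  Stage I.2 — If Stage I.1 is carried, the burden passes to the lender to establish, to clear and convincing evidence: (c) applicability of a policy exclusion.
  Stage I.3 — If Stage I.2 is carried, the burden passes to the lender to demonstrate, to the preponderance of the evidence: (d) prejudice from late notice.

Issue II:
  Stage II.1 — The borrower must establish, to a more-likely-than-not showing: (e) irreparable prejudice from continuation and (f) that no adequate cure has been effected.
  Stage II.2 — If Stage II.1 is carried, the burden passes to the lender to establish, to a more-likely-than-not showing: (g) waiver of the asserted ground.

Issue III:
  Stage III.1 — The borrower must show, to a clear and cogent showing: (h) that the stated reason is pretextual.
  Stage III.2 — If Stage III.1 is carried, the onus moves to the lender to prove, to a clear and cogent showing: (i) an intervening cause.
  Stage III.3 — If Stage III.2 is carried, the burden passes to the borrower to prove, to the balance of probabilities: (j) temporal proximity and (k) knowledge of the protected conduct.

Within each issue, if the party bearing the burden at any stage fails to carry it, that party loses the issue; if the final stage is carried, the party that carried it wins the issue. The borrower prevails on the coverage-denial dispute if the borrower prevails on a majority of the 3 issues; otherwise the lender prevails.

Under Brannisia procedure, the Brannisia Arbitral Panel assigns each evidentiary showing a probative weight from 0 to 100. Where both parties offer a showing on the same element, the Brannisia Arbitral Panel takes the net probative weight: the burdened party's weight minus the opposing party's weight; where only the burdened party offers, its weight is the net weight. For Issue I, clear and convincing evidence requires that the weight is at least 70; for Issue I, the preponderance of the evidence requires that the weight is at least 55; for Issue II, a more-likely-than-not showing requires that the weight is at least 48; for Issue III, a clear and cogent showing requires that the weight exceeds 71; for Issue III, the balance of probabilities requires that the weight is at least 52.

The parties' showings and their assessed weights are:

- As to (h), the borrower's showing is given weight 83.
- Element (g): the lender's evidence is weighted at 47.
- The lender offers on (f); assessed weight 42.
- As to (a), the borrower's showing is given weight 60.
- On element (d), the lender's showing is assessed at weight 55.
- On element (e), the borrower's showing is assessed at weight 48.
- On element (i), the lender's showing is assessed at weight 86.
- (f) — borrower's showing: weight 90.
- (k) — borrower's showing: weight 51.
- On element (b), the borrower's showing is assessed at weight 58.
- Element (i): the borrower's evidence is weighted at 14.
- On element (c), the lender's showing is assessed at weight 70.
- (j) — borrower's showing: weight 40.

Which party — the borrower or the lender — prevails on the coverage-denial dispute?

— Issue I —
At Stage I.1 the borrower must meet the preponderance of the evidence (weight is at least 55): on (a) the weight is 60, which does reach 55, so (a) meets the standard; on (b) the weight is 58, which does reach 55, so (b) meets the standard.
  Stage I.1 carried; the burden shifts to the lender.
At Stage I.2 the lender must meet clear and convincing evidence (weight is at least 70): on (c) the weight is 70, ≥ 70, so (c) meets the standard.
  Stage I.2 is satisfied; the lender continues to bear the burden.
At Stage I.3 the lender must meet the preponderance of the evidence (weight is at least 55): on (d) the weight is 55, ≥ 55, so (d) meets the standard.
  The lender carries the last stage.
Every stage carried; the lender prevails on this issue.
— Issue II —
At Stage II.1 the borrower must meet a more-likely-than-not showing (weight is at least 48): on (e) the weight is 48, ≥ 48, so (e) meets the standard; on (f) the weight is 90 less the opposing 42 gives net 48, which does reach 48, so (f) meets the standard.
  The borrower carries Stage II.1; the lender now bears the burden.
At Stage II.2 the lender must meet a more-likely-than-not showing (weight is at least 48): on (g) the weight is 47, < 48, so (g) does not meet the standard.
  The lender does not carry Stage II.2.
The analysis ends at Stage II.2; the borrower prevails on this issue.
— Issue III —
Stage III.1 (borrower, a clear and cogent showing, weight exceeds 71): (h) 83 > 71 — meets.
  All elements met. The burden passes to the lender.
Stage III.2 (lender, a clear and cogent showing, weight exceeds 71): (i) net 86−14=72 > 71 — meets.
  Stage III.2 carried; the burden shifts to the borrower.
Stage III.3 (borrower, the balance of probabilities, weight is at least 52): (j) 40 < 52 — fails; (k) 51 < 52 — fails.
  Stage III.3 not carried; the borrower fails its burden.
The lender prevails on this issue.
Per-issue: Issue I → lender; Issue II → borrower; Issue III → lender. The borrower must prevail on a majority of issues; overall, the lender prevails.

lender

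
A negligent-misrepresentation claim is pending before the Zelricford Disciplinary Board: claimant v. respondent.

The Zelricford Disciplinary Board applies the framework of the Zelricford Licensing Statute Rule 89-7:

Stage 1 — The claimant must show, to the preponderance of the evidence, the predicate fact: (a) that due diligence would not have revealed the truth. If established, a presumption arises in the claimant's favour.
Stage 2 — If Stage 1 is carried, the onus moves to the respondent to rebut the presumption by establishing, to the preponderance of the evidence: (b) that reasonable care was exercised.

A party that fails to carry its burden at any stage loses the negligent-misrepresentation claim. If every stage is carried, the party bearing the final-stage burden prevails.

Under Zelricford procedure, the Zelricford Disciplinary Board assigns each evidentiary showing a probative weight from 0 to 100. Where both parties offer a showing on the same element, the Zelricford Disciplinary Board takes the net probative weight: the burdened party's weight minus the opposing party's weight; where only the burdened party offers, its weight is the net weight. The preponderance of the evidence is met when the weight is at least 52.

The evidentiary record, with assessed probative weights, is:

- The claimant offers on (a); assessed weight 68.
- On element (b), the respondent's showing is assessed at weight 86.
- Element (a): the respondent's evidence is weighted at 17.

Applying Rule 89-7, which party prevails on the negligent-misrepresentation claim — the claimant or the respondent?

respondent

Stage 1 — burden on claimant; standard: the preponderance of the evidence (weight is at least 52).
    (a): 68 − 17 = 51 < 52 [not met]
  Stage 1 not carried; the claimant fails its burden.
So the respondent prevails.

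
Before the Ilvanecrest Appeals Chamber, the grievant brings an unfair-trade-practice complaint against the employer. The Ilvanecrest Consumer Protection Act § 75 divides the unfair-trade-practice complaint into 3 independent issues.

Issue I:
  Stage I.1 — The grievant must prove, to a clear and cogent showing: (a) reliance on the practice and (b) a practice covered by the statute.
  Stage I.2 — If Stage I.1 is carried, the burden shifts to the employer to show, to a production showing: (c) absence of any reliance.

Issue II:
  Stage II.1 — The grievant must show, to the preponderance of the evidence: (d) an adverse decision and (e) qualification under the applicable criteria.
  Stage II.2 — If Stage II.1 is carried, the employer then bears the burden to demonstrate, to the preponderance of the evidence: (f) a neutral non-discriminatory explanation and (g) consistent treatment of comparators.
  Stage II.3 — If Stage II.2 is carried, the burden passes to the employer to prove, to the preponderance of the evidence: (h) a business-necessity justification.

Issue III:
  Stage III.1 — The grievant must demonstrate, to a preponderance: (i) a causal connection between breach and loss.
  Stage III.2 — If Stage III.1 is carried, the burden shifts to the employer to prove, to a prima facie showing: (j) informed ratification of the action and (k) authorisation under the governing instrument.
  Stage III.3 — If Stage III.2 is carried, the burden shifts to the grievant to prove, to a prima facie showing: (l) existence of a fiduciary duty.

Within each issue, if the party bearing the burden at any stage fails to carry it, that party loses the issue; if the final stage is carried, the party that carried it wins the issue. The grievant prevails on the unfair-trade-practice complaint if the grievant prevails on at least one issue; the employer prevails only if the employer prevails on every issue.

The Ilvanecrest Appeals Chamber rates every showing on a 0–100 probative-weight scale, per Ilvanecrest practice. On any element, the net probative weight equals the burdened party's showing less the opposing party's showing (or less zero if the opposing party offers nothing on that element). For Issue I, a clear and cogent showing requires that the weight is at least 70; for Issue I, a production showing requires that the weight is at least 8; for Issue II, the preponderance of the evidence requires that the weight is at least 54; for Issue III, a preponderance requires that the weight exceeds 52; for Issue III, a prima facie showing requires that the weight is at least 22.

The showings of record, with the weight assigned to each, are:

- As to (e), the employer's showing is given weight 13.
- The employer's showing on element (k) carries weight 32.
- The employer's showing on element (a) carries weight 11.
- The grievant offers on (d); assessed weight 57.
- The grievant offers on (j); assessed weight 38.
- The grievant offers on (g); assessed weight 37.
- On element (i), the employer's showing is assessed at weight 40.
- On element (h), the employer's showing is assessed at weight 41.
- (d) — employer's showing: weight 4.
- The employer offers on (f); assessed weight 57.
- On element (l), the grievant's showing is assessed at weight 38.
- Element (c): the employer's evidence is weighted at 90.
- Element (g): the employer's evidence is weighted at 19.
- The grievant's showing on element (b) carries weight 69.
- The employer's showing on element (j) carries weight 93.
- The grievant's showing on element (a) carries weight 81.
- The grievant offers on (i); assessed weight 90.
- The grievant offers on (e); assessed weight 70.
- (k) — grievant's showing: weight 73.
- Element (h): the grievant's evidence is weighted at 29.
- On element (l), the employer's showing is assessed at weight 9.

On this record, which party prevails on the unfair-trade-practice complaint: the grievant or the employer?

— Issue I —
At Stage I.1 the grievant must meet a clear and cogent showing (weight is at least 70): on (a) the weight is 81 less the opposing 11 gives net 70, ≥ 70, so (a) meets the standard; on (b) the weight is 69, < 70, so (b) does not meet the standard.
  Not every element is met, so the grievant fails to carry Stage I.1.
The employer prevails on this issue.
— Issue II —
Stage II.1 (grievant, the preponderance of the evidence, weight is at least 54): (d) net 57−4=53 < 54 — fails; (e) net 70−13=57 ≥ 54 — meets.
  Not every element is met, so the grievant fails to carry Stage II.1.
So the employer prevails on this issue.
— Issue III —
Stage III.1 — burden on grievant; standard: a preponderance (weight exceeds 52).
    (i): 90 − 40 = 50 ≤ 52 [not met]
  Not every element is met, so the grievant fails to carry Stage III.1.
The analysis ends at Stage III.1; the employer prevails on this issue.
Per-issue: Issue I → employer; Issue II → employer; Issue III → employer. The grievant must prevail on at least one issue; overall, the employer prevails.

employer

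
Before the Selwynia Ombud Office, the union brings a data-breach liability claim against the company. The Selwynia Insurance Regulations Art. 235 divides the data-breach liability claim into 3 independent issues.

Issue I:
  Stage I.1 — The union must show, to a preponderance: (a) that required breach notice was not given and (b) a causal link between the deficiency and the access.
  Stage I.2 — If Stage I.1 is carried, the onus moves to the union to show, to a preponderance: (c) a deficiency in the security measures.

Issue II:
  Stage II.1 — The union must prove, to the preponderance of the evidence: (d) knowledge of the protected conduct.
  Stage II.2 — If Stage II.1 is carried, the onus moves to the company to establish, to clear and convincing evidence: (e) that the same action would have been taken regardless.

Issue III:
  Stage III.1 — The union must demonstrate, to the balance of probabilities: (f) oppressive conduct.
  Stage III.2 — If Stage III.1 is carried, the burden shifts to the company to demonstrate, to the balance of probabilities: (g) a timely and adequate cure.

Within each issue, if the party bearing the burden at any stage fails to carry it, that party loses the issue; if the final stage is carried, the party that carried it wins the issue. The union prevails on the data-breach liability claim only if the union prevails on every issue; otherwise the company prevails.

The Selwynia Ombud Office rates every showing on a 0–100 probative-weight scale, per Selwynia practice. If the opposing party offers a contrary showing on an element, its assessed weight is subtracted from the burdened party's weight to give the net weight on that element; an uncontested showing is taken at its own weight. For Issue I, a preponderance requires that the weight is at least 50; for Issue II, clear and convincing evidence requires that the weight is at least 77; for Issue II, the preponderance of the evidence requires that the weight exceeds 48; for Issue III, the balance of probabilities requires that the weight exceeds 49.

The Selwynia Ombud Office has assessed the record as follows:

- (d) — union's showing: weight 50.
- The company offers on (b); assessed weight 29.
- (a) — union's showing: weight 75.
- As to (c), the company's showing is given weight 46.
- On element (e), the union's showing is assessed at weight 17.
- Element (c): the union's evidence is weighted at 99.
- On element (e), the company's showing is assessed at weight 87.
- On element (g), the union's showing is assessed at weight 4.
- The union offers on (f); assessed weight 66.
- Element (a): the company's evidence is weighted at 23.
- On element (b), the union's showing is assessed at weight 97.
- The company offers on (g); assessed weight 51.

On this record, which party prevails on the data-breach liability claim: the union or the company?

— Issue I —
Stage I.1 (union, a preponderance, weight is at least 50): (a) net 75−23=52 ≥ 50 — meets; (b) net 97−29=68 ≥ 50 — meets.
  Stage I.1 is satisfied; the union continues to bear the burden.
Stage I.2 (union, a preponderance, weight is at least 50): (c) net 99−46=53 ≥ 50 — meets.
  The union carries the last stage.
With every stage satisfied, the union prevails on this issue.
— Issue II —
Stage II.1 (union, the preponderance of the evidence, weight exceeds 48): (d) 50 > 48 — meets.
  Stage II.1 carried; the burden shifts to the company.
Stage II.2 (company, clear and convincing evidence, weight is at least 77): (e) net 87−17=70 < 77 — fails.
  Not every element is met, so the company fails to carry Stage II.2.
The union prevails on this issue.
— Issue III —
Stage III.1 — burden on union; standard: the balance of probabilities (weight exceeds 49).
    (f): 66 > 49 [met]
  Stage III.1 is satisfied; the onus moves to the company.
Stage III.2 — burden on company; standard: the balance of probabilities (weight exceeds 49).
    (g): 51 − 4 = 47 ≤ 49 [not met]
  Not every element is met, so the company fails to carry Stage III.2.
The analysis ends at Stage III.2; the union prevails on this issue.
Per-issue: Issue I → union; Issue II → union; Issue III → union. The union must prevail on every issue; overall, the union prevails.

union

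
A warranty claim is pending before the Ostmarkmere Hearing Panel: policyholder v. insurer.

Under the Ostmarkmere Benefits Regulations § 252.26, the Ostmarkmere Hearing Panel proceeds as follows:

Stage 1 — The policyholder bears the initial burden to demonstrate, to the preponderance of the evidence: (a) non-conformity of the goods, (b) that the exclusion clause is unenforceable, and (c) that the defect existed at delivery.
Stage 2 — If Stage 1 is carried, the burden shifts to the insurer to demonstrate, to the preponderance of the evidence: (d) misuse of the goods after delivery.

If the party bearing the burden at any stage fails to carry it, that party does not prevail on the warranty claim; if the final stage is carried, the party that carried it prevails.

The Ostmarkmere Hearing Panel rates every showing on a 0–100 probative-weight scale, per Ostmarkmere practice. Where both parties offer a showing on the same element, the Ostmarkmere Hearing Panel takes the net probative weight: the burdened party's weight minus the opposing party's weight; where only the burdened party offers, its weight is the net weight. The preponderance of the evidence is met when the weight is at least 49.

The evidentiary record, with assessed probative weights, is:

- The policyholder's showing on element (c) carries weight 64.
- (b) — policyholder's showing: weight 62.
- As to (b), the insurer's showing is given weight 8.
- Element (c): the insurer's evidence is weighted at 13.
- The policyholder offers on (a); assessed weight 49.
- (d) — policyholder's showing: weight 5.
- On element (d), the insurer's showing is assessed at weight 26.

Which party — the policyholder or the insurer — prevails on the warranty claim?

At Stage 1 the policyholder must meet the preponderance of the evidence (weight is at least 49): on (a) the weight is 49, ≥ 49, so (a) meets the standard; on (b) the weight is 62 less the opposing 8 gives net 54, ≥ 49, so (b) meets the standard; on (c) the weight is 64 less the opposing 13 gives net 51, which does reach 49, so (c) meets the standard.
  All elements met. The burden passes to the insurer.
At Stage 2 the insurer must meet the preponderance of the evidence (weight is at least 49): on (d) the weight is 26 less the opposing 5 gives net 21, which does not reach 49, so (d) does not meet the standard.
  Stage 2 not carried; the insurer fails its burden.
The analysis ends at Stage 2; the policyholder prevails.

policyholder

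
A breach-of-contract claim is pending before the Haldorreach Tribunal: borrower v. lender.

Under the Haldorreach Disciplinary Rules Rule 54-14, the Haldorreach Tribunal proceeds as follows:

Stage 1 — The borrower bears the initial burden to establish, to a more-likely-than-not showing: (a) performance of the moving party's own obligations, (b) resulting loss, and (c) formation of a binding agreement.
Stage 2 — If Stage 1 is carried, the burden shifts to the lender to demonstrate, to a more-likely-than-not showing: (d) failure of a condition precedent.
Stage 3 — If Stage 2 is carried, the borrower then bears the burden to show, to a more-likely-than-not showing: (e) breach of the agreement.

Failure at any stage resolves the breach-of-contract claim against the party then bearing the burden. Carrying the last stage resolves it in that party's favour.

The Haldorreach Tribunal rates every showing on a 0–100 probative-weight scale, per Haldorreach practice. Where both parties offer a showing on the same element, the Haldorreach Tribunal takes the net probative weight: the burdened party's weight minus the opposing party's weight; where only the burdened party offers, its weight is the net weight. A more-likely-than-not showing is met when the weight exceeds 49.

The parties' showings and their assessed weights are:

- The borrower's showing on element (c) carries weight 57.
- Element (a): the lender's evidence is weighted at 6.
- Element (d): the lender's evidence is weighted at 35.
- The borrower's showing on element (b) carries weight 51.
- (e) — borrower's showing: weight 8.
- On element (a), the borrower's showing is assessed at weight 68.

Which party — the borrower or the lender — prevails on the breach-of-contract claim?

Stage 1 — burden on borrower; standard: a more-likely-than-not showing (weight exceeds 49).
    (a): 68 − 6 = 62 > 49 [met]
    (b): 51 > 49 [met]
    (c): 57 > 49 [met]
  The borrower carries Stage 1; the lender now bears the burden.
Stage 2 — burden on lender; standard: a more-likely-than-not showing (weight exceeds 49).
    (d): 35 ≤ 49 [not met]
  Not every element is met, so the lender fails to carry Stage 2.
So the borrower prevails.

borrower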